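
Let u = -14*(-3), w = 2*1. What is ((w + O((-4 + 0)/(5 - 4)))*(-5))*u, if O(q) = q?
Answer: 420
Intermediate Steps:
w = 2
u = 42 (u = -1*(-42) = 42)
((w + O((-4 + 0)/(5 - 4)))*(-5))*u = ((2 + (-4 + 0)/(5 - 4))*(-5))*42 = ((2 - 4/1)*(-5))*42 = ((2 - 4*1)*(-5))*42 = ((2 - 4)*(-5))*42 = -2*(-5)*42 = 10*42 = 420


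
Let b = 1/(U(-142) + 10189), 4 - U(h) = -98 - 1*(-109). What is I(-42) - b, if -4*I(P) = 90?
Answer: -114548/5091 ≈ -22.500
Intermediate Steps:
U(h) = -7 (U(h) = 4 - (-98 - 1*(-109)) = 4 - (-98 + 109) = 4 - 1*11 = 4 - 11 = -7)
I(P) = -45/2 (I(P) = -¼*90 = -45/2)
b = 1/10182 (b = 1/(-7 + 10189) = 1/10182 ≈ 9.8213e-5)
I(-42) - b = -45/2 - 1*1/10182 = -45/2 - 1/10182 = -114548/5091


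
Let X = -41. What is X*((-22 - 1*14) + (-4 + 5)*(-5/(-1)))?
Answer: 1271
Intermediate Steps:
X*((-22 - 1*14) + (-4 + 5)*(-5/(-1))) = -41*((-22 - 1*14) + (-4 + 5)*(-5/(-1))) = -41*((-22 - 14) + 1*(-5*(-1))) = -41*(-36 + 1*5) = -41*(-36 + 5) = -41*(-31) = 1271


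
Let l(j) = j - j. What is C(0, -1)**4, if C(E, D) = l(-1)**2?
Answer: 0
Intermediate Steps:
l(j) = 0
C(E, D) = 0 (C(E, D) = 0**2 = 0)
C(0, -1)**4 = 0**4 = 0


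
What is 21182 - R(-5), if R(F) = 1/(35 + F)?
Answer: 635459/30 ≈ 21182.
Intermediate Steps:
21182 - R(-5) = 21182 - 1/(35 - 5) = 21182 - 1/30 = 635459/30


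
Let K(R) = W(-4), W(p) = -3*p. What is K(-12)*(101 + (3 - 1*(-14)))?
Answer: 1416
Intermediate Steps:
K(R) = 12 (K(R) = -3*(-4) = 12)
K(-12)*(101 + (3 - 1*(-14))) = 12*(101 + (3 - 1*(-14))) = 12*(101 + (3 + 14)) = 12*(101 + 17) = 12*118 = 1416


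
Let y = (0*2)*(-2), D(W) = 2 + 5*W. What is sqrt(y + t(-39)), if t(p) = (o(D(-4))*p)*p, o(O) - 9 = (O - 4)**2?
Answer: 39*sqrt(493) ≈ 865.94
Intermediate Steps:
o(O) = 9 + (-4 + O)**2 (o(O) = 9 + (O - 4)**2 = 9 + (-4 + O)**2)
t(p) = 493*p**2 (t(p) = ((9 + (-4 + (2 + 5*(-4)))**2)*p)*p = ((9 + (-4 + (2 - 20))**2)*p)*p = ((9 + (-4 - 18)**2)*p)*p = ((9 + (-22)**2)*p)*p = ((9 + 484)*p)*p = (493*p)*p = 493*p**2)
y = 0 (y = 0*(-2) = 0)
sqrt(y + t(-39)) = sqrt(0 + 493*(-39)**2) = sqrt(0 + 493*1521) = sqrt(0 + 749853) = sqrt(749853) = 39*sqrt(493)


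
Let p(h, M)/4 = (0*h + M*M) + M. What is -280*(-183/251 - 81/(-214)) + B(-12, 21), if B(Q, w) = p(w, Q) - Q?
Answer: 17139120/26857 ≈ 638.16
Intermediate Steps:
p(h, M) = 4*M + 4*M² (p(h, M) = 4*((0*h + M*M) + M) = 4*((0 + M²) + M) = 4*(M² + M) = 4*(M + M²) = 4*M + 4*M²)
B(Q, w) = -Q + 4*Q*(1 + Q) (B(Q, w) = 4*Q*(1 + Q) - Q = -Q + 4*Q*(1 + Q))
-280*(-183/251 - 81/(-214)) + B(-12, 21) = -280*(-183/251 - 81/(-214)) - 12*(3 + 4*(-12)) = -280*(-183*1/251 - 81*(-1/214)) - 12*(3 - 48) = -280*(-183/251 + 81/214) - 12*(-45) = -280*(-18831/53714) + 540 = 2636340/26857 + 540 = 17139120/26857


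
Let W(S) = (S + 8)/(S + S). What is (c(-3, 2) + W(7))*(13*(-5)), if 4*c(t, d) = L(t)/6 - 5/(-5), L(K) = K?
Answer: -4355/56 ≈ -77.768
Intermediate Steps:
c(t, d) = 1/4 + t/24 (c(t, d) = (t/6 - 5/(-5))/4 = (t*(1/6) - 5*(-1/5))/4 = (t/6 + 1)/4 = (1 + t/6)/4 = 1/4 + t/24)
W(S) = (8 + S)/(2*S) (W(S) = (8 + S)/((2*S)) = (8 + S)*(1/(2*S)) = (8 + S)/(2*S))
(c(-3, 2) + W(7))*(13*(-5)) = ((1/4 + (1/24)*(-3)) + (1/2)*(8 + 7)/7)*(13*(-5)) = ((1/4 - 1/8) + (1/2)*(1/7)*15)*(-65) = (1/8 + 15/14)*(-65) = (67/56)*(-65) = -4355/56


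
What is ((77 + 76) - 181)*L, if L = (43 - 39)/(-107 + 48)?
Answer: 112/59 ≈ 1.8983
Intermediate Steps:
L = -4/59 (L = 4/(-59) = 4*(-1/59) = -4/59 ≈ -0.067797)
((77 + 76) - 181)*L = ((77 + 76) - 181)*(-4/59) = (153 - 181)*(-4/59) = -28*(-4/59) = 112/59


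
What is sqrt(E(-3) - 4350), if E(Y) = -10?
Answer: 2*I*sqrt(1090) ≈ 66.03*I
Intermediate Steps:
sqrt(E(-3) - 4350) = sqrt(-10 - 4350) = sqrt(-4360) = 2*I*sqrt(1090)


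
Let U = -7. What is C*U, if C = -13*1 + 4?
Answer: 63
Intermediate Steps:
C = -9 (C = -13 + 4 = -9)
C*U = -9*(-7) = 63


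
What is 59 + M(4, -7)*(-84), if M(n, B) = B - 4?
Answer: 983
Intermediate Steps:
M(n, B) = -4 + B
59 + M(4, -7)*(-84) = 59 + (-4 - 7)*(-84) = 59 - 11*(-84) = 59 + 924 = 983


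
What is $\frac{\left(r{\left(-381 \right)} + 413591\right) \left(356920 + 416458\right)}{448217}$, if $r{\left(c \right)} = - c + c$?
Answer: $\frac{319862180398}{448217} \approx 7.1363 \cdot 10^{5}$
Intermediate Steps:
$r{\left(c \right)} = 0$
$\frac{\left(r{\left(-381 \right)} + 413591\right) \left(356920 + 416458\right)}{448217} = \frac{\left(0 + 413591\right) \left(356920 + 416458\right)}{448217} = 413591 \cdot 773378 \cdot \frac{1}{448217} = 319862180398 \cdot \frac{1}{448217} = \frac{319862180398}{448217}$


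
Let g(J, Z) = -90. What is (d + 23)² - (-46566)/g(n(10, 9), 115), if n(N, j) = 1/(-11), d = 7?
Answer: 1913/5 ≈ 382.60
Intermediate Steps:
n(N, j) = -1/11
(d + 23)² - (-46566)/g(n(10, 9), 115) = (7 + 23)² - (-46566)/(-90) = 30² - (-46566)*(-1)/90 = 900 - 1*2587/5 = 900 - 2587/5 = 1913/5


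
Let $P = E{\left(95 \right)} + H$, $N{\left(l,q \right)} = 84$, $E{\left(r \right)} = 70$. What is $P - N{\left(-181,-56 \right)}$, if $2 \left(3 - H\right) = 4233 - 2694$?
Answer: $- \frac{1561}{2} \approx -780.5$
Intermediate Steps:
$H = - \frac{1533}{2}$ ($H = 3 - \frac{4233 - 2694}{2} = 3 - \frac{1539}{2} = - \frac{1533}{2} \approx -766.5$)
$P = - \frac{1393}{2}$ ($P = 70 - \frac{1533}{2} = - \frac{1393}{2} \approx -696.5$)
$P - N{\left(-181,-56 \right)} = - \frac{1393}{2} - 84 = - \frac{1561}{2}$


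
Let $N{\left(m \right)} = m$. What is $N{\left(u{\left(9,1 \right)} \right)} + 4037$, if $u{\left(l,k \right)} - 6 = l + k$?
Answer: $4053$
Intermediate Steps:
$u{\left(l,k \right)} = 6 + k + l$ ($u{\left(l,k \right)} = 6 + \left(l + k\right) = 6 + \left(k + l\right) = 6 + k + l$)
$N{\left(u{\left(9,1 \right)} \right)} + 4037 = \left(6 + 1 + 9\right) + 4037 = 16 + 4037 = 4053$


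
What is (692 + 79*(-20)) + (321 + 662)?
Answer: 95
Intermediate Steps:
(692 + 79*(-20)) + (321 + 662) = (692 - 1580) + 983 = -888 + 983 = 95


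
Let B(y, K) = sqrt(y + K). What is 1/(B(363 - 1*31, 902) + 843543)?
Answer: 843543/711564791615 - sqrt(1234)/711564791615 ≈ 1.1854e-6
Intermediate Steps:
B(y, K) = sqrt(K + y)
1/(B(363 - 1*31, 902) + 843543) = 1/(sqrt(902 + (363 - 1*31)) + 843543) = 1/(sqrt(902 + (363 - 31)) + 843543) = 1/(sqrt(902 + 332) + 843543) = 1/(sqrt(1234) + 843543) = 1/(843543 + sqrt(1234))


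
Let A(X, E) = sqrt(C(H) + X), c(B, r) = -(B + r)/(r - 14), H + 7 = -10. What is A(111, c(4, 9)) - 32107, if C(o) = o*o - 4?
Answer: -32107 + 6*sqrt(11) ≈ -32087.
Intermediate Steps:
H = -17 (H = -7 - 10 = -17)
C(o) = -4 + o**2 (C(o) = o**2 - 4 = -4 + o**2)
c(B, r) = -(B + r)/(-14 + r)
A(X, E) = sqrt(285 + X) (A(X, E) = sqrt((-4 + (-17)**2) + X) = sqrt((-4 + 289) + X) = sqrt(285 + X))
A(111, c(4, 9)) - 32107 = sqrt(285 + 111) - 32107 = sqrt(396) - 32107 = 6*sqrt(11) - 32107 = -32107 + 6*sqrt(11)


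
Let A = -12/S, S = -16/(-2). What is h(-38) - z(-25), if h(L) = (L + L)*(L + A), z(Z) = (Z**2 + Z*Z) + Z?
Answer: 1777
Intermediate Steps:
S = 8 (S = -16*(-1/2) = 8)
z(Z) = Z + 2*Z**2 (z(Z) = (Z**2 + Z**2) + Z = 2*Z**2 + Z = Z + 2*Z**2)
A = -3/2 (A = -12/(8*1) = -12/8 = -12*1/8 = -3/2 ≈ -1.5000)
h(L) = 2*L*(-3/2 + L) (h(L) = (L + L)*(L - 3/2) = (2*L)*(-3/2 + L) = 2*L*(-3/2 + L))
h(-38) - z(-25) = -38*(-3 + 2*(-38)) - (-25)*(1 + 2*(-25)) = -38*(-3 - 76) - (-25)*(1 - 50) = -38*(-79) - (-25)*(-49) = 3002 - 1*1225 = 3002 - 1225 = 1777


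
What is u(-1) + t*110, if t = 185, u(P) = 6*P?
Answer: 20344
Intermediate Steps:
u(-1) + t*110 = 6*(-1) + 185*110 = -6 + 20350 = 20344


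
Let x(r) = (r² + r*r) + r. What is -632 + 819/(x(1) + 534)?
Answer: -112855/179 ≈ -630.47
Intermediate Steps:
x(r) = r + 2*r² (x(r) = (r² + r²) + r = 2*r² + r = r + 2*r²)
-632 + 819/(x(1) + 534) = -632 + 819/(1*(1 + 2*1) + 534) = -632 + 819/(1*(1 + 2) + 534) = -632 + 819/(1*3 + 534) = -632 + 819/(3 + 534) = -632 + 819/537 = -632 + 819*(1/537) = -632 + 273/179 = -112855/179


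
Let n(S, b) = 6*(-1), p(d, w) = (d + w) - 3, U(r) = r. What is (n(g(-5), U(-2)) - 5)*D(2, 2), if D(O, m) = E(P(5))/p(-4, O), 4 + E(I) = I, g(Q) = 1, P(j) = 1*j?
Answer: 11/5 ≈ 2.2000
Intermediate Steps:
P(j) = j
E(I) = -4 + I
p(d, w) = -3 + d + w
n(S, b) = -6
D(O, m) = 1/(-7 + O) (D(O, m) = (-4 + 5)/(-3 - 4 + O) = 1/(-7 + O))
(n(g(-5), U(-2)) - 5)*D(2, 2) = (-6 - 5)/(-7 + 2) = -11/(-5) = -11*(-⅕) = 11/5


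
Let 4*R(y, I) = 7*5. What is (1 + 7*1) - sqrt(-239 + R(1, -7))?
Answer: 8 - I*sqrt(921)/2 ≈ 8.0 - 15.174*I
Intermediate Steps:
R(y, I) = 35/4 (R(y, I) = (7*5)/4 = (1/4)*35 = 35/4)
(1 + 7*1) - sqrt(-239 + R(1, -7)) = (1 + 7*1) - sqrt(-239 + 35/4) = (1 + 7) - sqrt(-921/4) = 8 - I*sqrt(921)/2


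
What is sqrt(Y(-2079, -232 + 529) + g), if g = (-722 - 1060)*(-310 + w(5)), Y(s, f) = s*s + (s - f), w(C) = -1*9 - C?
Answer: 33*sqrt(4497) ≈ 2213.0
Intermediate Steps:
w(C) = -9 - C
Y(s, f) = s + s**2 - f (Y(s, f) = s**2 + (s - f) = s + s**2 - f)
g = 577368 (g = (-722 - 1060)*(-310 + (-9 - 1*5)) = -1782*(-310 + (-9 - 5)) = -1782*(-310 - 14) = -1782*(-324) = 577368)
sqrt(Y(-2079, -232 + 529) + g) = sqrt((-2079 + (-2079)**2 - (-232 + 529)) + 577368) = sqrt((-2079 + 4322241 - 1*297) + 577368) = sqrt((-2079 + 4322241 - 297) + 577368) = sqrt(4319865 + 577368) = sqrt(4897233) = 33*sqrt(4497)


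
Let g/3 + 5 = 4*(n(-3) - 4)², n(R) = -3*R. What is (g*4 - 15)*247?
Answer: 277875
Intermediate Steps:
g = 285 (g = -15 + 3*(4*(-3*(-3) - 4)²) = -15 + 3*(4*(9 - 4)²) = -15 + 3*(4*5²) = -15 + 3*(4*25) = -15 + 3*100 = -15 + 300 = 285)
(g*4 - 15)*247 = (285*4 - 15)*247 = (1140 - 15)*247 = 1125*247 = 277875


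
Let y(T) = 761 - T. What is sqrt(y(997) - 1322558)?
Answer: I*sqrt(1322794) ≈ 1150.1*I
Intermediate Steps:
sqrt(y(997) - 1322558) = sqrt((761 - 1*997) - 1322558) = sqrt((761 - 997) - 1322558) = sqrt(-236 - 1322558) = sqrt(-1322794) = I*sqrt(1322794)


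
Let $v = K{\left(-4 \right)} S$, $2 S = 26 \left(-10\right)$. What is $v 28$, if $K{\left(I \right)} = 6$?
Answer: $-21840$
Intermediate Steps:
$S = -130$ ($S = \frac{26 \left(-10\right)}{2} = \frac{1}{2} \left(-260\right) = -130$)
$v = -780$ ($v = 6 \left(-130\right) = -780$)
$v 28 = \left(-780\right) 28 = -21840$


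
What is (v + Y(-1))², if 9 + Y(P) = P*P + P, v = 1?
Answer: 64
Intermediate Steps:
Y(P) = -9 + P + P² (Y(P) = -9 + (P*P + P) = -9 + (P² + P) = -9 + (P + P²) = -9 + P + P²)
(v + Y(-1))² = (1 + (-9 - 1 + (-1)²))² = (1 + (-9 - 1 + 1))² = (1 - 9)² = (-8)² = 64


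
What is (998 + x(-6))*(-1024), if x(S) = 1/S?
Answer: -3065344/3 ≈ -1.0218e+6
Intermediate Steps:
x(S) = 1/S
(998 + x(-6))*(-1024) = (998 + 1/(-6))*(-1024) = (998 - 1/6)*(-1024) = (5987/6)*(-1024) = -3065344/3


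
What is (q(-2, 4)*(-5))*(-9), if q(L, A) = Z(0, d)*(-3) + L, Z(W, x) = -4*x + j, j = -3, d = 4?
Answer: 2475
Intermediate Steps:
Z(W, x) = -3 - 4*x (Z(W, x) = -4*x - 3 = -3 - 4*x)
q(L, A) = 57 + L (q(L, A) = (-3 - 4*4)*(-3) + L = (-3 - 16)*(-3) + L = -19*(-3) + L = 57 + L)
(q(-2, 4)*(-5))*(-9) = ((57 - 2)*(-5))*(-9) = (55*(-5))*(-9) = -275*(-9) = 2475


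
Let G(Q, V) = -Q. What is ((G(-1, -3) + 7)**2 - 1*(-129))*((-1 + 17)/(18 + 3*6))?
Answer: 772/9 ≈ 85.778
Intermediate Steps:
((G(-1, -3) + 7)**2 - 1*(-129))*((-1 + 17)/(18 + 3*6)) = ((-1*(-1) + 7)**2 - 1*(-129))*((-1 + 17)/(18 + 3*6)) = ((1 + 7)**2 + 129)*(16/(18 + 18)) = (8**2 + 129)*(16/36) = (64 + 129)*(16*(1/36)) = 193*(4/9) = 772/9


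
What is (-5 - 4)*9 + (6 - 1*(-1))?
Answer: -74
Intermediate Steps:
(-5 - 4)*9 + (6 - 1*(-1)) = -9*9 + (6 + 1) = -81 + 7 = -74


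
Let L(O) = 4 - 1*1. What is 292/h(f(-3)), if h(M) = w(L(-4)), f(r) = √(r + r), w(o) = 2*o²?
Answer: 146/9 ≈ 16.222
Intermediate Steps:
L(O) = 3 (L(O) = 4 - 1 = 3)
f(r) = √2*√r (f(r) = √(2*r) = √2*√r)
h(M) = 18 (h(M) = 2*3² = 2*9 = 18)
292/h(f(-3)) = 292/18 = 292*(1/18) = 146/9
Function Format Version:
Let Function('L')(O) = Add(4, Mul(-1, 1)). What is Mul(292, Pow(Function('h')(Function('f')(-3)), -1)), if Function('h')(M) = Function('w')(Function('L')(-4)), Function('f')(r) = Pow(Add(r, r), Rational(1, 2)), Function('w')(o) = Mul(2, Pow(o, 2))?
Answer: Rational(146, 9) ≈ 16.222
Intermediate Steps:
Function('L')(O) = 3 (Function('L')(O) = Add(4, -1) = 3)
Function('f')(r) = Mul(Pow(2, Rational(1, 2)), Pow(r, Rational(1, 2))) (Function('f')(r) = Pow(Mul(2, r), Rational(1, 2)) = Mul(Pow(2, Rational(1, 2)), Pow(r, Rational(1, 2))))
Function('h')(M) = 18 (Function('h')(M) = Mul(2, Pow(3, 2)) = Mul(2, 9) = 18)
Mul(292, Pow(Function('h')(Function('f')(-3)), -1)) = Mul(292, Pow(18, -1)) = Mul(292, Rational(1, 18)) = Rational(146, 9)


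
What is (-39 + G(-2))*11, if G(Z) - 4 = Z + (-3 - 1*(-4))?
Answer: -396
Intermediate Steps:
G(Z) = 5 + Z (G(Z) = 4 + (Z + (-3 - 1*(-4))) = 4 + (Z + (-3 + 4)) = 4 + (Z + 1) = 4 + (1 + Z) = 5 + Z)
(-39 + G(-2))*11 = (-39 + (5 - 2))*11 = (-39 + 3)*11 = -36*11 = -396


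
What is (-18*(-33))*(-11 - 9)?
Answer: -11880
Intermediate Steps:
(-18*(-33))*(-11 - 9) = 594*(-20) = -11880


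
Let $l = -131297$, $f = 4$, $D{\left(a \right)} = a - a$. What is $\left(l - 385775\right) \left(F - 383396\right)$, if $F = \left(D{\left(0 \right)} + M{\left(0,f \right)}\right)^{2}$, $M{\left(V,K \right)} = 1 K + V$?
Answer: $198235063360$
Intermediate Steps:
$D{\left(a \right)} = 0$
$M{\left(V,K \right)} = K + V$
$F = 16$ ($F = \left(0 + \left(4 + 0\right)\right)^{2} = \left(0 + 4\right)^{2} = 4^{2} = 16$)
$\left(l - 385775\right) \left(F - 383396\right) = \left(-131297 - 385775\right) \left(16 - 383396\right) = \left(-517072\right) \left(-383380\right) = 198235063360$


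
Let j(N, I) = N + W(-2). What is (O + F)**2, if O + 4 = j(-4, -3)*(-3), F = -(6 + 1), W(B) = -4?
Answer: 169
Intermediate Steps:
j(N, I) = -4 + N (j(N, I) = N - 4 = -4 + N)
F = -7 (F = -1*7 = -7)
O = 20 (O = -4 + (-4 - 4)*(-3) = -4 - 8*(-3) = -4 + 24 = 20)
(O + F)**2 = (20 - 7)**2 = 13**2 = 169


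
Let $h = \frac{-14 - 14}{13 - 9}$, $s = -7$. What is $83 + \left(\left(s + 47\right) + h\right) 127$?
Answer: $4274$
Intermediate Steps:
$h = -7$ ($h = - \frac{28}{4} = \left(-28\right) \frac{1}{4} = -7$)
$83 + \left(\left(s + 47\right) + h\right) 127 = 83 + \left(\left(-7 + 47\right) - 7\right) 127 = 83 + \left(40 - 7\right) 127 = 83 + 33 \cdot 127 = 83 + 4191 = 4274$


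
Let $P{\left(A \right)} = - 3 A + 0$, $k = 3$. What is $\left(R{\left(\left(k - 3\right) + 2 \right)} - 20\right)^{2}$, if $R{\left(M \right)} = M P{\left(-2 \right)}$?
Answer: $64$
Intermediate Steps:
$P{\left(A \right)} = - 3 A$
$R{\left(M \right)} = 6 M$ ($R{\left(M \right)} = M \left(\left(-3\right) \left(-2\right)\right) = M 6 = 6 M$)
$\left(R{\left(\left(k - 3\right) + 2 \right)} - 20\right)^{2} = \left(6 \left(\left(3 - 3\right) + 2\right) - 20\right)^{2} = \left(6 \left(0 + 2\right) - 20\right)^{2} = \left(6 \cdot 2 - 20\right)^{2} = \left(12 - 20\right)^{2} = \left(-8\right)^{2} = 64$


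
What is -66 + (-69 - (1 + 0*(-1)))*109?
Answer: -7696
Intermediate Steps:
-66 + (-69 - (1 + 0*(-1)))*109 = -66 + (-69 - (1 + 0))*109 = -66 + (-69 - 1*1)*109 = -66 + (-69 - 1)*109 = -66 - 70*109 = -66 - 7630 = -7696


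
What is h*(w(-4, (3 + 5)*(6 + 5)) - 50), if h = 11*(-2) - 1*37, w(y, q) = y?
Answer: 3186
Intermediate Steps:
h = -59 (h = -22 - 37 = -59)
h*(w(-4, (3 + 5)*(6 + 5)) - 50) = -59*(-4 - 50) = -59*(-54) = 3186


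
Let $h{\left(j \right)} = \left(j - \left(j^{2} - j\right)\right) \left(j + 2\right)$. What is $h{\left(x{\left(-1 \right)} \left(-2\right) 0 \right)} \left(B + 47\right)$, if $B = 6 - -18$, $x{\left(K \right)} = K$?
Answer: $0$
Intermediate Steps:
$B = 24$ ($B = 6 + 18 = 24$)
$h{\left(j \right)} = \left(2 + j\right) \left(- j^{2} + 2 j\right)$ ($h{\left(j \right)} = \left(- j^{2} + 2 j\right) \left(2 + j\right) = \left(2 + j\right) \left(- j^{2} + 2 j\right)$)
$h{\left(x{\left(-1 \right)} \left(-2\right) 0 \right)} \left(B + 47\right) = \left(-1\right) \left(-2\right) 0 \left(4 - \left(\left(-1\right) \left(-2\right) 0\right)^{2}\right) \left(24 + 47\right) = 2 \cdot 0 \left(4 - \left(2 \cdot 0\right)^{2}\right) 71 = 0 \left(4 - 0^{2}\right) 71 = 0 \left(4 - 0\right) 71 = 0 \left(4 + 0\right) 71 = 0 \cdot 4 \cdot 71 = 0 \cdot 71 = 0$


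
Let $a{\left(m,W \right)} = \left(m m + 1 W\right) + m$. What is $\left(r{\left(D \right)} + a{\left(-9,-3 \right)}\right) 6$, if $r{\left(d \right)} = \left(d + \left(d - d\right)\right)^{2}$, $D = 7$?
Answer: $708$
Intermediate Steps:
$r{\left(d \right)} = d^{2}$ ($r{\left(d \right)} = \left(d + 0\right)^{2} = d^{2}$)
$a{\left(m,W \right)} = W + m + m^{2}$ ($a{\left(m,W \right)} = \left(m^{2} + W\right) + m = \left(W + m^{2}\right) + m = W + m + m^{2}$)
$\left(r{\left(D \right)} + a{\left(-9,-3 \right)}\right) 6 = \left(7^{2} - \left(12 - 81\right)\right) 6 = \left(49 - -69\right) 6 = \left(49 + 69\right) 6 = 118 \cdot 6 = 708$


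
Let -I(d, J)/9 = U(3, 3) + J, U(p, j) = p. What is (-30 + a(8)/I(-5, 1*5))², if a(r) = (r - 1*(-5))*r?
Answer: 80089/81 ≈ 988.75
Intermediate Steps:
a(r) = r*(5 + r) (a(r) = (r + 5)*r = (5 + r)*r = r*(5 + r))
I(d, J) = -27 - 9*J (I(d, J) = -9*(3 + J) = -27 - 9*J)
(-30 + a(8)/I(-5, 1*5))² = (-30 + (8*(5 + 8))/(-27 - 9*5))² = (-30 + (8*13)/(-27 - 9*5))² = (-30 + 104/(-27 - 45))² = (-30 + 104/(-72))² = (-30 + 104*(-1/72))² = (-30 - 13/9)² = (-283/9)² = 80089/81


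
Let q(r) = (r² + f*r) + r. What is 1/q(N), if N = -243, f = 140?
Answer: 1/24786 ≈ 4.0345e-5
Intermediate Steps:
q(r) = r² + 141*r (q(r) = (r² + 140*r) + r = r² + 141*r)
1/q(N) = 1/(-243*(141 - 243)) = 1/(-243*(-102)) = 1/24786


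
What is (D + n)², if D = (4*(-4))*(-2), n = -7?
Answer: 625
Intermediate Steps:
D = 32 (D = -16*(-2) = 32)
(D + n)² = (32 - 7)² = 25² = 625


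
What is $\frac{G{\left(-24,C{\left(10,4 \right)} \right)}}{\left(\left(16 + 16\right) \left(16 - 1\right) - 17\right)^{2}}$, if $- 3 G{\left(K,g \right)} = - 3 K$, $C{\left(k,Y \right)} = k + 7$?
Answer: $- \frac{24}{214369} \approx -0.00011196$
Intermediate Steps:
$C{\left(k,Y \right)} = 7 + k$
$G{\left(K,g \right)} = K$ ($G{\left(K,g \right)} = - \frac{\left(-3\right) K}{3} = K$)
$\frac{G{\left(-24,C{\left(10,4 \right)} \right)}}{\left(\left(16 + 16\right) \left(16 - 1\right) - 17\right)^{2}} = - \frac{24}{\left(\left(16 + 16\right) \left(16 - 1\right) - 17\right)^{2}} = - \frac{24}{\left(32 \cdot 15 - 17\right)^{2}} = - \frac{24}{\left(480 - 17\right)^{2}} = - \frac{24}{463^{2}} = - \frac{24}{214369}$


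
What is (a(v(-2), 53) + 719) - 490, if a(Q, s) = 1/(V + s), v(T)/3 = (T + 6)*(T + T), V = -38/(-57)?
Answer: 36872/161 ≈ 229.02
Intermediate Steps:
V = ⅔ (V = -38*(-1/57) = ⅔ ≈ 0.66667)
v(T) = 6*T*(6 + T) (v(T) = 3*((T + 6)*(T + T)) = 3*((6 + T)*(2*T)) = 3*(2*T*(6 + T)) = 6*T*(6 + T))
a(Q, s) = 1/(⅔ + s)
(a(v(-2), 53) + 719) - 490 = (3/(2 + 3*53) + 719) - 490 = (3/(2 + 159) + 719) - 490 = (3/161 + 719) - 490 = 115762/161 - 490 = 36872/161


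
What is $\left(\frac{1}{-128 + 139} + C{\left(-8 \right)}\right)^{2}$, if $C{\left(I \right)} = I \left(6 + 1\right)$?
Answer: $\frac{378225}{121} \approx 3125.8$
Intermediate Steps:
$C{\left(I \right)} = 7 I$ ($C{\left(I \right)} = I 7 = 7 I$)
$\left(\frac{1}{-128 + 139} + C{\left(-8 \right)}\right)^{2} = \left(\frac{1}{-128 + 139} + 7 \left(-8\right)\right)^{2} = \left(\frac{1}{11} - 56\right)^{2} = \left(- \frac{615}{11}\right)^{2} = \frac{378225}{121}$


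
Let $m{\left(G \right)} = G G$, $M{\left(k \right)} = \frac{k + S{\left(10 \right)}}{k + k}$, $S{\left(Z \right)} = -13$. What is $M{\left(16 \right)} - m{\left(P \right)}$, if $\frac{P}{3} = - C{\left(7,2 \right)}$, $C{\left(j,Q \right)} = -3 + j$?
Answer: $- \frac{4605}{32} \approx -143.91$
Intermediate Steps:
$M{\left(k \right)} = \frac{-13 + k}{2 k}$ ($M{\left(k \right)} = \frac{k - 13}{k + k} = \frac{-13 + k}{2 k}$)
$P = -12$ ($P = 3 \left(- (-3 + 7)\right) = 3 \left(\left(-1\right) 4\right) = 3 \left(-4\right) = -12$)
$m{\left(G \right)} = G^{2}$
$M{\left(16 \right)} - m{\left(P \right)} = \frac{-13 + 16}{2 \cdot 16} - \left(-12\right)^{2} = \frac{1}{2} \cdot \frac{1}{16} \cdot 3 - 144 = \frac{3}{32} - 144 = - \frac{4605}{32}$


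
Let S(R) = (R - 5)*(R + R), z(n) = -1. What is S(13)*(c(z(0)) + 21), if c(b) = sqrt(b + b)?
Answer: 4368 + 208*I*sqrt(2) ≈ 4368.0 + 294.16*I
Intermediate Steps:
S(R) = 2*R*(-5 + R) (S(R) = (-5 + R)*(2*R) = 2*R*(-5 + R))
c(b) = sqrt(2)*sqrt(b) (c(b) = sqrt(2*b) = sqrt(2)*sqrt(b))
S(13)*(c(z(0)) + 21) = (2*13*(-5 + 13))*(sqrt(2)*sqrt(-1) + 21) = (2*13*8)*(sqrt(2)*I + 21) = 208*(I*sqrt(2) + 21) = 208*(21 + I*sqrt(2)) = 4368 + 208*I*sqrt(2)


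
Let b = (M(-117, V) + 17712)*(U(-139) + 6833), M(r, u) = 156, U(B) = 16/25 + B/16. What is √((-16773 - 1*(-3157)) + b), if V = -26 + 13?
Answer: √12193463527/10 ≈ 11042.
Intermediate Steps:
V = -13
U(B) = 16/25 + B/16 (U(B) = 16*(1/25) + B*(1/16) = 16/25 + B/16)
b = 12194825127/100 (b = (156 + 17712)*((16/25 + (1/16)*(-139)) + 6833) = 17868*((16/25 - 139/16) + 6833) = 17868*(-3219/400 + 6833) = 17868*(2729981/400) = 12194825127/100 ≈ 1.2195e+8)
√((-16773 - 1*(-3157)) + b) = √((-16773 - 1*(-3157)) + 12194825127/100) = √((-16773 + 3157) + 12194825127/100) = √(-13616 + 12194825127/100) = √(12193463527/100) = √12193463527/10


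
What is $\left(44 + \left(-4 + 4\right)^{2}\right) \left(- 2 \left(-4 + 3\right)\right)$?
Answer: $88$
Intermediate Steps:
$\left(44 + \left(-4 + 4\right)^{2}\right) \left(- 2 \left(-4 + 3\right)\right) = \left(44 + 0^{2}\right) \left(\left(-2\right) \left(-1\right)\right) = \left(44 + 0\right) 2 = 44 \cdot 2 = 88$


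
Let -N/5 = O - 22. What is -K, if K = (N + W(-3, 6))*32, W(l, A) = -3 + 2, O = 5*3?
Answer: -1088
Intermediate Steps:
O = 15
N = 35 (N = -5*(15 - 22) = -5*(-7) = 35)
W(l, A) = -1
K = 1088 (K = (35 - 1)*32 = 34*32 = 1088)
-K = -1*1088 = -1088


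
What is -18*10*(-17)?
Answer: 3060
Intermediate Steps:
-18*10*(-17) = -180*(-17) = 3060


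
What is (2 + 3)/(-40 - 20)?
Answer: -1/12 ≈ -0.083333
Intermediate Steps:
(2 + 3)/(-40 - 20) = 5/(-60) = 5*(-1/60) = -1/12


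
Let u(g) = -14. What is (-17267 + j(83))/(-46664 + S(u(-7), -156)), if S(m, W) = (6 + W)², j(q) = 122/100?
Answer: 123327/172600 ≈ 0.71453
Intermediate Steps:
j(q) = 61/50 (j(q) = 122*(1/100) = 61/50)
(-17267 + j(83))/(-46664 + S(u(-7), -156)) = (-17267 + 61/50)/(-46664 + (6 - 156)²) = -863289/(50*(-46664 + (-150)²)) = -863289/(50*(-46664 + 22500)) = -863289/50/(-24164) = -863289/50*(-1/24164) = 123327/172600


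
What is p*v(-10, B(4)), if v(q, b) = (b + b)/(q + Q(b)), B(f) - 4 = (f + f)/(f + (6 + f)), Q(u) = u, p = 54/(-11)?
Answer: 1728/209 ≈ 8.2679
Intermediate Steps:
p = -54/11 (p = 54*(-1/11) = -54/11 ≈ -4.9091)
B(f) = 4 + 2*f/(6 + 2*f) (B(f) = 4 + (f + f)/(f + (6 + f)) = 4 + (2*f)/(6 + 2*f) = 4 + 2*f/(6 + 2*f))
v(q, b) = 2*b/(b + q) (v(q, b) = (b + b)/(q + b) = (2*b)/(b + q) = 2*b/(b + q))
p*v(-10, B(4)) = -108*(12 + 5*4)/(3 + 4)/(11*((12 + 5*4)/(3 + 4) - 10)) = -108*(12 + 20)/7/(11*((12 + 20)/7 - 10)) = -108*(⅐)*32/(11*((⅐)*32 - 10)) = -108*32/(11*7*(32/7 - 10)) = -108*32/(11*7*(-38/7)) = -108*32*(-7)/(11*7*38) = -54/11*(-32/19) = 1728/209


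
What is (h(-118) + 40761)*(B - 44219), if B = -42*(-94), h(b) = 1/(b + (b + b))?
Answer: -581086085503/354 ≈ -1.6415e+9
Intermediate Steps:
h(b) = 1/(3*b) (h(b) = 1/(b + 2*b) = 1/(3*b))
B = 3948
(h(-118) + 40761)*(B - 44219) = ((⅓)/(-118) + 40761)*(3948 - 44219) = ((⅓)*(-1/118) + 40761)*(-40271) = (-1/354 + 40761)*(-40271) = (14429393/354)*(-40271) = -581086085503/354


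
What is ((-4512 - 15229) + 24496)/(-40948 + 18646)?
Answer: -1585/7434 ≈ -0.21321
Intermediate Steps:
((-4512 - 15229) + 24496)/(-40948 + 18646) = (-19741 + 24496)/(-22302) = 4755*(-1/22302) = -1585/7434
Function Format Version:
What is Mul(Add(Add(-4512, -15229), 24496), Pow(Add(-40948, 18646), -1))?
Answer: Rational(-1585, 7434) ≈ -0.21321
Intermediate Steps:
Mul(Add(Add(-4512, -15229), 24496), Pow(Add(-40948, 18646), -1)) = Mul(Add(-19741, 24496), Pow(-22302, -1)) = Mul(4755, Rational(-1, 22302)) = Rational(-1585, 7434)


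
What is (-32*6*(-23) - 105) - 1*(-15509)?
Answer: 19820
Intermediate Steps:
(-32*6*(-23) - 105) - 1*(-15509) = (-192*(-23) - 105) + 15509 = (4416 - 105) + 15509 = 4311 + 15509 = 19820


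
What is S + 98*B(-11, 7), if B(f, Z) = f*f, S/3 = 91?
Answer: 12131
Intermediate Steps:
S = 273 (S = 3*91 = 273)
B(f, Z) = f²
S + 98*B(-11, 7) = 273 + 98*(-11)² = 273 + 98*121 = 273 + 11858 = 12131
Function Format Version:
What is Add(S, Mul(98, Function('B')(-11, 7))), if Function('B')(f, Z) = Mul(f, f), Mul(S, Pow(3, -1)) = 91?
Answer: 12131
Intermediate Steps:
S = 273 (S = Mul(3, 91) = 273)
Function('B')(f, Z) = Pow(f, 2)
Add(S, Mul(98, Function('B')(-11, 7))) = Add(273, Mul(98, Pow(-11, 2))) = Add(273, Mul(98, 121)) = Add(273, 11858) = 12131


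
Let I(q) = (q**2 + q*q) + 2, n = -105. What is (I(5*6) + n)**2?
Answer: 2879809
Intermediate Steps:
I(q) = 2 + 2*q**2 (I(q) = (q**2 + q**2) + 2 = 2*q**2 + 2 = 2 + 2*q**2)
(I(5*6) + n)**2 = ((2 + 2*(5*6)**2) - 105)**2 = ((2 + 2*30**2) - 105)**2 = ((2 + 2*900) - 105)**2 = ((2 + 1800) - 105)**2 = (1802 - 105)**2 = 1697**2 = 2879809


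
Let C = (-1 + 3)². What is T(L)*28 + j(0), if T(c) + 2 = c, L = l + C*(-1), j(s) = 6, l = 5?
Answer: -22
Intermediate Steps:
C = 4 (C = 2² = 4)
L = 1 (L = 5 + 4*(-1) = 5 - 4 = 1)
T(c) = -2 + c
T(L)*28 + j(0) = (-2 + 1)*28 + 6 = -1*28 + 6 = -28 + 6 = -22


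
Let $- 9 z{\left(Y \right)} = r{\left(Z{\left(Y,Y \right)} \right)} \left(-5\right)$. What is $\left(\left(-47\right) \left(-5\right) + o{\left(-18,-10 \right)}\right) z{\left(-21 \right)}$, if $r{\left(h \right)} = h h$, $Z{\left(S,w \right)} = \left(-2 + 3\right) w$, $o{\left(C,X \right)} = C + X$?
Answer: $50715$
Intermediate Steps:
$Z{\left(S,w \right)} = w$ ($Z{\left(S,w \right)} = 1 w = w$)
$r{\left(h \right)} = h^{2}$
$z{\left(Y \right)} = \frac{5 Y^{2}}{9}$ ($z{\left(Y \right)} = - \frac{Y^{2} \left(-5\right)}{9} = - \frac{\left(-5\right) Y^{2}}{9} = \frac{5 Y^{2}}{9}$)
$\left(\left(-47\right) \left(-5\right) + o{\left(-18,-10 \right)}\right) z{\left(-21 \right)} = \left(\left(-47\right) \left(-5\right) - 28\right) \frac{5 \left(-21\right)^{2}}{9} = \left(235 - 28\right) \frac{5}{9} \cdot 441 = 207 \cdot 245 = 50715$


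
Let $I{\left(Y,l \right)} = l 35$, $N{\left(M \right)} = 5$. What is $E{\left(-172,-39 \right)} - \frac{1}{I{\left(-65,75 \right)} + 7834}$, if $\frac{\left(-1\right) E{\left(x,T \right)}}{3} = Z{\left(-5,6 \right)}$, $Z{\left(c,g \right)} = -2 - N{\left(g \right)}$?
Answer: $\frac{219638}{10459} \approx 21.0$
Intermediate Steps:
$I{\left(Y,l \right)} = 35 l$
$Z{\left(c,g \right)} = -7$ ($Z{\left(c,g \right)} = -2 - 5 = -7$)
$E{\left(x,T \right)} = 21$ ($E{\left(x,T \right)} = \left(-3\right) \left(-7\right) = 21$)
$E{\left(-172,-39 \right)} - \frac{1}{I{\left(-65,75 \right)} + 7834} = 21 - \frac{1}{35 \cdot 75 + 7834} = 21 - \frac{1}{2625 + 7834} = 21 - \frac{1}{10459} = \frac{219638}{10459}$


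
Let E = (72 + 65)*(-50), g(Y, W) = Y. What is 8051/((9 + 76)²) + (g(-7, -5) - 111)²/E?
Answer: -909031/989825 ≈ -0.91838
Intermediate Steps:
E = -6850 (E = 137*(-50) = -6850)
8051/((9 + 76)²) + (g(-7, -5) - 111)²/E = 8051/((9 + 76)²) + (-7 - 111)²/(-6850) = 8051/(85²) + (-118)²*(-1/6850) = 8051/7225 + 13924*(-1/6850) = 8051*(1/7225) - 6962/3425 = 8051/7225 - 6962/3425 = -909031/989825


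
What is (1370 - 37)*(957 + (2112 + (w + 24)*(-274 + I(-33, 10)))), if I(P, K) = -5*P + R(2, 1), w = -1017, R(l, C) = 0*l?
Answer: 148370898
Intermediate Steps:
R(l, C) = 0
I(P, K) = -5*P (I(P, K) = -5*P + 0 = -5*P)
(1370 - 37)*(957 + (2112 + (w + 24)*(-274 + I(-33, 10)))) = (1370 - 37)*(957 + (2112 + (-1017 + 24)*(-274 - 5*(-33)))) = 1333*(957 + (2112 - 993*(-274 + 165))) = 1333*(957 + (2112 - 993*(-109))) = 1333*(957 + (2112 + 108237)) = 1333*(957 + 110349) = 1333*111306 = 148370898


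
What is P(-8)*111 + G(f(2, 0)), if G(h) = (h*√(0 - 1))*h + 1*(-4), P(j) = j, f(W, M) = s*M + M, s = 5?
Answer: -892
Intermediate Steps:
f(W, M) = 6*M (f(W, M) = 5*M + M = 6*M)
G(h) = -4 + I*h² (G(h) = (h*√(-1))*h - 4 = (h*I)*h - 4 = (I*h)*h - 4 = I*h² - 4 = -4 + I*h²)
P(-8)*111 + G(f(2, 0)) = -8*111 + (-4 + I*(6*0)²) = -888 + (-4 + I*0²) = -888 + (-4 + I*0) = -888 + (-4 + 0) = -888 - 4 = -892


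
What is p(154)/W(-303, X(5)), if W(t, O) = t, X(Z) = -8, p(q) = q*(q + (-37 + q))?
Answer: -41734/303 ≈ -137.74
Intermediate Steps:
p(q) = q*(-37 + 2*q)
p(154)/W(-303, X(5)) = (154*(-37 + 2*154))/(-303) = (154*(-37 + 308))*(-1/303) = (154*271)*(-1/303) = 41734*(-1/303) = -41734/303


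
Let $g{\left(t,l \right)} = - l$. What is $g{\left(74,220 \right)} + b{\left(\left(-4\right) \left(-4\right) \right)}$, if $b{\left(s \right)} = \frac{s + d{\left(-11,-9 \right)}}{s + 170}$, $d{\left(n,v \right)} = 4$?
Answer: $- \frac{20450}{93} \approx -219.89$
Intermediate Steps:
$b{\left(s \right)} = \frac{4 + s}{170 + s}$ ($b{\left(s \right)} = \frac{s + 4}{s + 170} = \frac{4 + s}{170 + s}$)
$g{\left(74,220 \right)} + b{\left(\left(-4\right) \left(-4\right) \right)} = \left(-1\right) 220 + \frac{4 - -16}{170 - -16} = -220 + \frac{4 + 16}{170 + 16} = -220 + \frac{1}{186} \cdot 20 = -220 + \frac{10}{93} = - \frac{20450}{93}$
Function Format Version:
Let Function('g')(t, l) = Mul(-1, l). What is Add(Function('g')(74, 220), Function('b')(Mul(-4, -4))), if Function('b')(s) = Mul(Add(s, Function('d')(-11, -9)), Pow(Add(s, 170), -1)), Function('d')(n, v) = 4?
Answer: Rational(-20450, 93) ≈ -219.89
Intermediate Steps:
Function('b')(s) = Mul(Pow(Add(170, s), -1), Add(4, s)) (Function('b')(s) = Mul(Add(s, 4), Pow(Add(s, 170), -1)) = Mul(Add(4, s), Pow(Add(170, s), -1)) = Mul(Pow(Add(170, s), -1), Add(4, s)))
Add(Function('g')(74, 220), Function('b')(Mul(-4, -4))) = Add(Mul(-1, 220), Mul(Pow(Add(170, Mul(-4, -4)), -1), Add(4, Mul(-4, -4)))) = Add(-220, Mul(Pow(Add(170, 16), -1), Add(4, 16))) = Add(-220, Mul(Pow(186, -1), 20)) = Add(-220, Mul(Rational(1, 186), 20)) = Add(-220, Rational(10, 93)) = Rational(-20450, 93)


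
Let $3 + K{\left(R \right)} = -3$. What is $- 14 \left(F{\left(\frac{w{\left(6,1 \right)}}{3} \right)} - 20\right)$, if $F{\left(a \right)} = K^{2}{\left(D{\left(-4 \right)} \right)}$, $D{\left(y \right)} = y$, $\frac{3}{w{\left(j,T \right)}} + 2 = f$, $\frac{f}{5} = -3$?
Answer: $-224$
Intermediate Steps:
$f = -15$ ($f = 5 \left(-3\right) = -15$)
$w{\left(j,T \right)} = - \frac{3}{17}$ ($w{\left(j,T \right)} = \frac{3}{-2 - 15} = \frac{3}{-17} = 3 \left(- \frac{1}{17}\right) = - \frac{3}{17}$)
$K{\left(R \right)} = -6$ ($K{\left(R \right)} = -3 - 3 = -6$)
$F{\left(a \right)} = 36$ ($F{\left(a \right)} = \left(-6\right)^{2} = 36$)
$- 14 \left(F{\left(\frac{w{\left(6,1 \right)}}{3} \right)} - 20\right) = - 14 \left(36 - 20\right) = \left(-14\right) 16 = -224$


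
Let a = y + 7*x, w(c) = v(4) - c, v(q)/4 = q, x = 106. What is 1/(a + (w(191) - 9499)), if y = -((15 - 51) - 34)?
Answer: -1/8862 ≈ -0.00011284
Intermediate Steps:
v(q) = 4*q
y = 70 (y = -(-36 - 34) = -1*(-70) = 70)
w(c) = 16 - c (w(c) = 4*4 - c = 16 - c)
a = 812 (a = 70 + 7*106 = 70 + 742 = 812)
1/(a + (w(191) - 9499)) = 1/(812 + ((16 - 1*191) - 9499)) = 1/(812 + ((16 - 191) - 9499)) = 1/(812 + (-175 - 9499)) = 1/(812 - 9674) = 1/(-8862) = -1/8862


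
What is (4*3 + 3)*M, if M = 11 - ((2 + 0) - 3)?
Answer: 180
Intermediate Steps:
M = 12 (M = 11 - (2 - 3) = 11 - 1*(-1) = 11 + 1 = 12)
(4*3 + 3)*M = (4*3 + 3)*12 = (12 + 3)*12 = 15*12 = 180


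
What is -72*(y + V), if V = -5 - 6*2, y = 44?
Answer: -1944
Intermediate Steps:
V = -17 (V = -5 - 12 = -17)
-72*(y + V) = -72*(44 - 17) = -72*27 = -1944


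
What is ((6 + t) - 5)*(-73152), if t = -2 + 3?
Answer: -146304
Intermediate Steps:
t = 1
((6 + t) - 5)*(-73152) = ((6 + 1) - 5)*(-73152) = (7 - 5)*(-73152) = 2*(-73152) = -146304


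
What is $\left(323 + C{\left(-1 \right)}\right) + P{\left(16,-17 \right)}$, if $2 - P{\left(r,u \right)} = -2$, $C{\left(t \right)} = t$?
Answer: $326$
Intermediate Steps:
$P{\left(r,u \right)} = 4$ ($P{\left(r,u \right)} = 2 - -2 = 2 + 2 = 4$)
$\left(323 + C{\left(-1 \right)}\right) + P{\left(16,-17 \right)} = \left(323 - 1\right) + 4 = 322 + 4 = 326$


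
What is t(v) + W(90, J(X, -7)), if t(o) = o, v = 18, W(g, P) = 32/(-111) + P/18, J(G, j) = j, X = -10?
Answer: 11537/666 ≈ 17.323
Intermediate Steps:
W(g, P) = -32/111 + P/18 (W(g, P) = 32*(-1/111) + P*(1/18) = -32/111 + P/18)
t(v) + W(90, J(X, -7)) = 18 + (-32/111 + (1/18)*(-7)) = 18 + (-32/111 - 7/18) = 18 - 451/666 = 11537/666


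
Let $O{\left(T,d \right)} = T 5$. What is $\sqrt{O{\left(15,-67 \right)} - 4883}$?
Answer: $2 i \sqrt{1202} \approx 69.34 i$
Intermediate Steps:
$O{\left(T,d \right)} = 5 T$
$\sqrt{O{\left(15,-67 \right)} - 4883} = \sqrt{5 \cdot 15 - 4883} = \sqrt{75 - 4883} = \sqrt{-4808} = 2 i \sqrt{1202}$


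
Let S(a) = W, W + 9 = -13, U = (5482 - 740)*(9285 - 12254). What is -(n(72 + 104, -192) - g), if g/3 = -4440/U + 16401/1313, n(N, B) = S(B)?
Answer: 549716181991/9242862187 ≈ 59.475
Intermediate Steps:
U = -14078998 (U = 4742*(-2969) = -14078998)
W = -22 (W = -9 - 13 = -22)
S(a) = -22
n(N, B) = -22
g = 346373213877/9242862187 (g = 3*(-4440/(-14078998) + 16401/1313) = 3*(-4440*(-1/14078998) + 16401*(1/1313)) = 3*(2220/7039499 + 16401/1313) = 3*(115457737959/9242862187) = 346373213877/9242862187 ≈ 37.475)
-(n(72 + 104, -192) - g) = -(-22 - 1*346373213877/9242862187) = -(-22 - 346373213877/9242862187) = -1*(-549716181991/9242862187) = 549716181991/9242862187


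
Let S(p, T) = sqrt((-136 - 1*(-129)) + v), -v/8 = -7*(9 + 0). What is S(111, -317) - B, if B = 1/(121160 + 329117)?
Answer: -1/450277 + sqrt(497) ≈ 22.293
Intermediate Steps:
v = 504 (v = -(-56)*(9 + 0) = -(-56)*9 = -8*(-63) = 504)
B = 1/450277 ≈ 2.2209e-6
S(p, T) = sqrt(497) (S(p, T) = sqrt((-136 - 1*(-129)) + 504) = sqrt((-136 + 129) + 504) = sqrt(-7 + 504) = sqrt(497))
S(111, -317) - B = sqrt(497) - 1*1/450277 = sqrt(497) - 1/450277 = -1/450277 + sqrt(497)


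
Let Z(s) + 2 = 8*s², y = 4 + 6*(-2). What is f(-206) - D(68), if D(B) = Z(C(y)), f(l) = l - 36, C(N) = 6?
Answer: -528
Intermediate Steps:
y = -8 (y = 4 - 12 = -8)
Z(s) = -2 + 8*s²
f(l) = -36 + l
D(B) = 286 (D(B) = -2 + 8*6² = -2 + 8*36 = -2 + 288 = 286)
f(-206) - D(68) = (-36 - 206) - 1*286 = -242 - 286 = -528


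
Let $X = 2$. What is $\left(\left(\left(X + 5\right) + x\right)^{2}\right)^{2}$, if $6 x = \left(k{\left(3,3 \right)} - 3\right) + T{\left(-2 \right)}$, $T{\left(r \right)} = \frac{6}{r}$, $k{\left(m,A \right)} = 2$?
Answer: $\frac{130321}{81} \approx 1608.9$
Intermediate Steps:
$x = - \frac{2}{3}$ ($x = \frac{\left(2 - 3\right) + \frac{6}{-2}}{6} = \frac{-1 + 6 \left(- \frac{1}{2}\right)}{6} = \frac{-1 - 3}{6} = \frac{1}{6} \left(-4\right) = - \frac{2}{3} \approx -0.66667$)
$\left(\left(\left(X + 5\right) + x\right)^{2}\right)^{2} = \left(\left(\left(2 + 5\right) - \frac{2}{3}\right)^{2}\right)^{2} = \left(\left(7 - \frac{2}{3}\right)^{2}\right)^{2} = \left(\left(\frac{19}{3}\right)^{2}\right)^{2} = \left(\frac{361}{9}\right)^{2} = \frac{130321}{81}$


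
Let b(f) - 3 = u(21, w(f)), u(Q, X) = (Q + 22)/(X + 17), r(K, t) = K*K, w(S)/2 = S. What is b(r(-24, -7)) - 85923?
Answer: -100440437/1169 ≈ -85920.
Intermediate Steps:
w(S) = 2*S
r(K, t) = K**2
u(Q, X) = (22 + Q)/(17 + X)
b(f) = 3 + 43/(17 + 2*f) (b(f) = 3 + (22 + 21)/(17 + 2*f) = 3 + 43/(17 + 2*f))
b(r(-24, -7)) - 85923 = 2*(47 + 3*(-24)**2)/(17 + 2*(-24)**2) - 85923 = 2*(47 + 3*576)/(17 + 2*576) - 85923 = 2*(47 + 1728)/(17 + 1152) - 85923 = 2*1775/1169 - 85923 = 2*(1/1169)*1775 - 85923 = 3550/1169 - 85923 = -100440437/1169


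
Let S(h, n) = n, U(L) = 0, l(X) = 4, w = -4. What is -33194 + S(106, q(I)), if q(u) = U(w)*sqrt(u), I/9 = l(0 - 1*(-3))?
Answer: -33194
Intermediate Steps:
I = 36 (I = 9*4 = 36)
q(u) = 0 (q(u) = 0*sqrt(u) = 0)
-33194 + S(106, q(I)) = -33194 + 0 = -33194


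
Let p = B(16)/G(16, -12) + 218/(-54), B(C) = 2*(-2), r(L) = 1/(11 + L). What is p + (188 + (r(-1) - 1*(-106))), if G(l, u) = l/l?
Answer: 77237/270 ≈ 286.06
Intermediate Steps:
G(l, u) = 1
B(C) = -4
p = -217/27 (p = -4/1 + 218/(-54) = -4*1 + 218*(-1/54) = -4 - 109/27 = -217/27 ≈ -8.0370)
p + (188 + (r(-1) - 1*(-106))) = -217/27 + (188 + (1/(11 - 1) - 1*(-106))) = -217/27 + (188 + (1/10 + 106)) = -217/27 + (188 + (⅒ + 106)) = -217/27 + (188 + 1061/10) = -217/27 + 2941/10 = 77237/270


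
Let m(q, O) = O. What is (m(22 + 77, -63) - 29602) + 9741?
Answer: -19924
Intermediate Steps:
(m(22 + 77, -63) - 29602) + 9741 = (-63 - 29602) + 9741 = -29665 + 9741 = -19924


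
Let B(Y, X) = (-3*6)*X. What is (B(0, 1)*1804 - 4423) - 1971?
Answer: -38866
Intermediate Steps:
B(Y, X) = -18*X
(B(0, 1)*1804 - 4423) - 1971 = (-18*1*1804 - 4423) - 1971 = (-18*1804 - 4423) - 1971 = (-32472 - 4423) - 1971 = -36895 - 1971 = -38866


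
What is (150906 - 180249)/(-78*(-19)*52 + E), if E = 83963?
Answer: -29343/161027 ≈ -0.18222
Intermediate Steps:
(150906 - 180249)/(-78*(-19)*52 + E) = (150906 - 180249)/(-78*(-19)*52 + 83963) = -29343/(1482*52 + 83963) = -29343/(77064 + 83963) = -29343/161027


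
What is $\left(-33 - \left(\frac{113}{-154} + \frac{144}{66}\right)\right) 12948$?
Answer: $- \frac{34344570}{77} \approx -4.4603 \cdot 10^{5}$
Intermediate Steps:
$\left(-33 - \left(\frac{113}{-154} + \frac{144}{66}\right)\right) 12948 = \left(-33 - \left(113 \left(- \frac{1}{154}\right) + 144 \cdot \frac{1}{66}\right)\right) 12948 = \left(-33 - \left(- \frac{113}{154} + \frac{24}{11}\right)\right) 12948 = \left(-33 - \frac{223}{154}\right) 12948 = \left(- \frac{5305}{154}\right) 12948 = - \frac{34344570}{77}$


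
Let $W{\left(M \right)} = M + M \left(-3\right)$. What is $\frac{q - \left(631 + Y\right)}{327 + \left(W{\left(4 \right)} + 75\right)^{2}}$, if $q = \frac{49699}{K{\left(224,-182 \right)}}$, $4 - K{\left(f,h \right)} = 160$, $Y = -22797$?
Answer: $\frac{262169}{57792} \approx 4.5364$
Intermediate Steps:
$K{\left(f,h \right)} = -156$ ($K{\left(f,h \right)} = 4 - 160 = -156$)
$W{\left(M \right)} = - 2 M$ ($W{\left(M \right)} = M - 3 M = - 2 M$)
$q = - \frac{3823}{12}$ ($q = \frac{49699}{-156} = 49699 \left(- \frac{1}{156}\right) = - \frac{3823}{12} \approx -318.58$)
$\frac{q - \left(631 + Y\right)}{327 + \left(W{\left(4 \right)} + 75\right)^{2}} = \frac{- \frac{3823}{12} - -22166}{327 + \left(\left(-2\right) 4 + 75\right)^{2}} = \frac{- \frac{3823}{12} + \left(-631 + 22797\right)}{327 + \left(-8 + 75\right)^{2}} = \frac{- \frac{3823}{12} + 22166}{327 + 67^{2}} = \frac{262169}{12 \left(327 + 4489\right)} = \frac{262169}{12 \cdot 4816} = \frac{262169}{12} \cdot \frac{1}{4816} = \frac{262169}{57792}$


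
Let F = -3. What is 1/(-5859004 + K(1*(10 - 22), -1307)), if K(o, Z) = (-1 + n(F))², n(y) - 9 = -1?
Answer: -1/5858955 ≈ -1.7068e-7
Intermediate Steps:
n(y) = 8 (n(y) = 9 - 1 = 8)
K(o, Z) = 49 (K(o, Z) = (-1 + 8)² = 7² = 49)
1/(-5859004 + K(1*(10 - 22), -1307)) = 1/(-5859004 + 49) = 1/(-5858955) = -1/5858955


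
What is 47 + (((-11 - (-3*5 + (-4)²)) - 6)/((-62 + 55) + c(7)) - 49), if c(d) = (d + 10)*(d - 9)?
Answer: -64/41 ≈ -1.5610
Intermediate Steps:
c(d) = (-9 + d)*(10 + d) (c(d) = (10 + d)*(-9 + d) = (-9 + d)*(10 + d))
47 + (((-11 - (-3*5 + (-4)²)) - 6)/((-62 + 55) + c(7)) - 49) = 47 + (((-11 - (-3*5 + (-4)²)) - 6)/((-62 + 55) + (-90 + 7 + 7²)) - 49) = 47 + (((-11 - (-15 + 16)) - 6)/(-7 + (-90 + 7 + 49)) - 49) = 47 + (((-11 - 1*1) - 6)/(-7 - 34) - 49) = 47 + (((-11 - 1) - 6)/(-41) - 49) = 47 + ((-12 - 6)*(-1/41) - 49) = 47 + (-18*(-1/41) - 49) = 47 + (18/41 - 49) = 47 - 1991/41 = -64/41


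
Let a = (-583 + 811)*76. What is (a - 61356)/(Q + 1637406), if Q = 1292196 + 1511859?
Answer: -14676/1480487 ≈ -0.0099130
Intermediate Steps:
a = 17328 (a = 228*76 = 17328)
Q = 2804055
(a - 61356)/(Q + 1637406) = (17328 - 61356)/(2804055 + 1637406) = -44028/4441461 = -44028*1/4441461 = -14676/1480487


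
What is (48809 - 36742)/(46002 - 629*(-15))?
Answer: 12067/55437 ≈ 0.21767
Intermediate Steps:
(48809 - 36742)/(46002 - 629*(-15)) = 12067/(46002 + 9435) = 12067/55437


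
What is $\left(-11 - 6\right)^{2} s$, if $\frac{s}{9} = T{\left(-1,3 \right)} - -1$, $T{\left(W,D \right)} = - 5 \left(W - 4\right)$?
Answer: $67626$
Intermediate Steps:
$T{\left(W,D \right)} = 20 - 5 W$ ($T{\left(W,D \right)} = - 5 \left(-4 + W\right) = 20 - 5 W$)
$s = 234$ ($s = 9 \left(\left(20 - -5\right) - -1\right) = 9 \left(\left(20 + 5\right) + 1\right) = 9 \left(25 + 1\right) = 9 \cdot 26 = 234$)
$\left(-11 - 6\right)^{2} s = \left(-11 - 6\right)^{2} \cdot 234 = \left(-17\right)^{2} \cdot 234 = 289 \cdot 234 = 67626$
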